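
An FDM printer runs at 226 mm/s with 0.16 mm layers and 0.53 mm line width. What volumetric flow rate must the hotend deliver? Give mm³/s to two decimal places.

19.16

A = 0.16 × 0.53, so 0.0848 mm².
Q = v·A = 226 × 0.0848 = 19.16 mm³/s.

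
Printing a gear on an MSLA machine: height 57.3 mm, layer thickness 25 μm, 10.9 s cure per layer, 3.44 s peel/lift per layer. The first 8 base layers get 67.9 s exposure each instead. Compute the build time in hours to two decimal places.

9.26 hours

Layers = ⌈57.3/0.025⌉ = 2292.
Base layers = 8 × (67.9 + 3.44), so 570.72 s.
Remaining layers: 2284 × (10.9 + 3.44) → 32752.56 s.
Total = 570.72 + 32752.56 = 33323.28 s = 9.26 hours.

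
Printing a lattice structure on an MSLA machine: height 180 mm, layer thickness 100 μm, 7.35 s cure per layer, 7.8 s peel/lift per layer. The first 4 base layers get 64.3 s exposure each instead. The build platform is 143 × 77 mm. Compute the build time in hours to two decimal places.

7.64 hours

Layers = ⌈180/0.1⌉ = 1800.
Bottom layers = 4 × (64.3 + 7.8), so 288.4 s.
Normal layers = 1796 × (7.35 + 7.8), so 27209.4 s.
Total = 288.4 + 27209.4 = 27497.8 s = 7.64 hours.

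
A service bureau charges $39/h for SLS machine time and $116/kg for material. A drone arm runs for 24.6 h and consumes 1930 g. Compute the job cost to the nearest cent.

$1183.28

Machine cost = 39 × 24.6, so $959.40.
Material charge = 116 × 1930/1000, so $223.88.
Job cost: 959.40 + 223.88 = $1183.28.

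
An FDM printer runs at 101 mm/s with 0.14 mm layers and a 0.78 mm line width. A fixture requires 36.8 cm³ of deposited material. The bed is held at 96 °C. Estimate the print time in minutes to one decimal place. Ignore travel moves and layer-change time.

55.6 minutes

Bead cross-section = 0.14 × 0.78, so 0.1092 mm².
Total extruded path = 36800/0.1092 = 336996.3 mm.
Time extruding = 336996.3 / 101 = 3336.6 s.
That's 3336.6 s → 55.6 minutes.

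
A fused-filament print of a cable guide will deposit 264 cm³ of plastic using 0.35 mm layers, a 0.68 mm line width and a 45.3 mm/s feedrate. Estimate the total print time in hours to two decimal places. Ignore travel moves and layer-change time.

6.80 hours

Line area = 0.35 × 0.68 = 0.238 mm².
Path length: 264000 mm³ / 0.238 mm² → 1109243.7 mm.
Print-move time = 1109243.7 / 45.3 = 24486.6 s.
That's 24486.6 s → 6.80 hours.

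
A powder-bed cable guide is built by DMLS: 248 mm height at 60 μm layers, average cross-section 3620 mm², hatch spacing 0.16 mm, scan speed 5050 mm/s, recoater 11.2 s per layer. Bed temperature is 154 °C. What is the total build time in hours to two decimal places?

18.01 hours

Number of layers: 248 / 0.06 → 4134 (rounded up).
Per-layer scan distance = 3620 / 0.16, so 22625 mm.
Per-layer scan time = 22625 / 5050, so 4.4802 s.
Per-layer time = 4.4802 + 11.2, so 15.6802 s.
4134 layers × 15.6802 s/layer = 64821.9468 s, i.e. 18.01 hours.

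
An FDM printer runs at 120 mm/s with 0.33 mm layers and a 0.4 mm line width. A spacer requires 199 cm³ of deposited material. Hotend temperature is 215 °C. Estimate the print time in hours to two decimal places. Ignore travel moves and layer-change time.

3.49 hours

Line area = 0.33 × 0.4 = 0.132 mm².
Path length: 199000 mm³ / 0.132 mm² → 1507575.8 mm.
Time extruding: 1507575.8 / 120 → 12563.1 s.
12563.1 s = 3.49 hours.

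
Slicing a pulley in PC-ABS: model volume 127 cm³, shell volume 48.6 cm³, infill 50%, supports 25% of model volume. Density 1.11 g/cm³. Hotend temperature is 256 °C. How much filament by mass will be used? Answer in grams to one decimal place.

132.7 g

Interior volume: 127 − 48.6 → 78.4 cm³.
Deposited infill: 0.50 × 78.4 → 39.2 cm³.
Support = 0.25 × 127 = 31.75 cm³.
Total printed volume: 48.6 + 39.2 + 31.75 → 119.55 cm³.
Mass: 119.55 × 1.11 → 132.7005 g.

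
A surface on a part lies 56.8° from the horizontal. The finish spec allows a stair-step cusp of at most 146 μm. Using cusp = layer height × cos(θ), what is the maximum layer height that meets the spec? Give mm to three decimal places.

0.267 mm

Layer height = cusp / cos(56.8°) = 0.146 / 0.5476 = 0.267 mm.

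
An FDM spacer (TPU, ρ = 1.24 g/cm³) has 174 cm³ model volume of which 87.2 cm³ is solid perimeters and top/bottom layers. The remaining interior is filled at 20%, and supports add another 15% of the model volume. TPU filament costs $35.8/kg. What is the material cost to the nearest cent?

$5.80

Infill region = 174 − 87.2, so 86.8 cm³.
Infill volume = 0.20 × 86.8, so 17.36 cm³.
Support: 0.15 × 174 → 26.1 cm³.
Deposited volume = 87.2 + 17.36 + 26.1, so 130.66 cm³.
Mass = 130.66 × 1.24 = 162.0184 g.
At $35.8/kg: 162.0184/1000 × 35.8 = $5.80.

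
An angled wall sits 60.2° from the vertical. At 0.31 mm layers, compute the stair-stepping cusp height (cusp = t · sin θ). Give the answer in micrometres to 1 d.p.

269.0 μm

h_c = t·sin θ = 0.31 × 0.8678 = 0.269018 mm (269.0 μm).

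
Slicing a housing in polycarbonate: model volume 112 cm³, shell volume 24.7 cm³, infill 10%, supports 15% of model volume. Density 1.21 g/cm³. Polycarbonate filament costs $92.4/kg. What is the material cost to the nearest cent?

Infill region = 112 − 24.7, so 87.3 cm³.
Infill deposited = 0.10 × 87.3, so 8.73 cm³.
Support = 0.15 × 112, so 16.8 cm³.
Deposited volume: 24.7 + 8.73 + 16.8 → 50.23 cm³.
Mass: 50.23 × 1.21 → 60.7783 g.
At $92.4/kg: 60.7783/1000 × 92.4 = $5.62.

$5.62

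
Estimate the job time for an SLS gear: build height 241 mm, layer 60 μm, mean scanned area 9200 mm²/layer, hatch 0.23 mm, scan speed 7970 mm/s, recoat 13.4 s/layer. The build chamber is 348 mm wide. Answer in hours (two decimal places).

Number of layers: 241 / 0.06 → 4017 (rounded up).
Per-layer scan distance = 9200 / 0.23, so 40000 mm.
Per-layer scan time = 40000 / 7970, so 5.0188 s.
Layer cycle = 5.0188 + 13.4 = 18.4188 s.
4017 layers × 18.4188 s/layer = 73988.3196 s, i.e. 20.55 hours.

20.55 hours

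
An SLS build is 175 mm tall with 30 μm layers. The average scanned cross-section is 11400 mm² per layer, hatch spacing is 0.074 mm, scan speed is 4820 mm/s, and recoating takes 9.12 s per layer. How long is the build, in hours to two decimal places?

66.57 hours

Number of layers: 175 / 0.03 → 5834 (rounded up).
Per-layer scan distance = 11400 / 0.074, so 154054.1 mm.
Scan time per layer = 154054.1 / 4820, so 31.9614 s.
Layer cycle: 31.9614 + 9.12 → 41.0814 s.
Total: 5834 × 41.0814 s = 239668.8876 s → 66.57 hours.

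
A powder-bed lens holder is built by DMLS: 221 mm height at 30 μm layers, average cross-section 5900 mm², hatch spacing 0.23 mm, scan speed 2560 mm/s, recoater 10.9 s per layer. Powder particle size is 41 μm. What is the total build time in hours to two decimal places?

Layer count = ceil(221 / 0.03) = 7367.
Scan path per layer = 5900 / 0.23 = 25652.2 mm.
Scan time per layer = 25652.2 / 2560 = 10.0204 s.
Per-layer time: 10.0204 + 10.9 → 20.9204 s.
Build time = 7367 × 20.9204 = 154120.5868 s = 42.81 hours.

42.81 hours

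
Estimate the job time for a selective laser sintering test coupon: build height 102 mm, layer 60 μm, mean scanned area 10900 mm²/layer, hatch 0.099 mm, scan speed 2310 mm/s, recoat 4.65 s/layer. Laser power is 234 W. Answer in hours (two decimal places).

Layers = ⌈102/0.06⌉ = 1700.
Per-layer scan distance = 10900 / 0.099 = 110101 mm.
Per-layer scan time = 110101 / 2310, so 47.6628 s.
Layer cycle = 47.6628 + 4.65, so 52.3128 s.
1700 layers × 52.3128 s/layer = 88931.76 s, i.e. 24.70 hours.

24.70 hours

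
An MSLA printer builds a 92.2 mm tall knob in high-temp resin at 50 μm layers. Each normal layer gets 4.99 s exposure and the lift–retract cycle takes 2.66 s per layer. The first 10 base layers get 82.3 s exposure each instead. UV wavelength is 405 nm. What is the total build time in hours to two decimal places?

4.13 hours

Number of layers: 92.2 / 0.05 → 1844 (rounded up).
Base layers = 10 × (82.3 + 2.66) = 849.6 s.
Normal layers = 1834 × (4.99 + 2.66), so 14030.1 s.
Sum: 849.6 + 14030.1 = 14879.7 s → 4.13 hours.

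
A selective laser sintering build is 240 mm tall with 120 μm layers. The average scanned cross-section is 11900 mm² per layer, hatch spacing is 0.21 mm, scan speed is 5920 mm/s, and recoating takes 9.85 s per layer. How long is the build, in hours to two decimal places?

Number of layers: 240 / 0.12 → 2000 (rounded up).
Hatch length per layer = 11900 / 0.21 = 56666.7 mm.
Laser time per layer = 56666.7 / 5920 = 9.5721 s.
Layer cycle = 9.5721 + 9.85 = 19.4221 s.
2000 layers × 19.4221 s/layer = 38844.2 s, i.e. 10.79 hours.

10.79 hours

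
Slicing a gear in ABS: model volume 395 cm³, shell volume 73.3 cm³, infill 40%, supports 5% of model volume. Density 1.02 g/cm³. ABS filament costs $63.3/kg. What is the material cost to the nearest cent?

$14.32

Infill region: 395 − 73.3 → 321.7 cm³.
Infill deposited = 0.40 × 321.7, so 128.68 cm³.
Support: 0.05 × 395 → 19.75 cm³.
Total extruded: 73.3 + 128.68 + 19.75 → 221.73 cm³.
Mass = 221.73 × 1.02, so 226.1646 g.
At $63.3/kg: 226.1646/1000 × 63.3 = $14.32.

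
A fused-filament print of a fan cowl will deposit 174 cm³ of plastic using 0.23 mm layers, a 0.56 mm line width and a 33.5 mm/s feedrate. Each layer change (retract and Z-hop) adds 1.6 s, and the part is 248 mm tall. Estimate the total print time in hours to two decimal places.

11.68 hours

Line area = 0.23 × 0.56, so 0.1288 mm².
Total extruded path = 174000/0.1288 = 1350931.7 mm.
Time extruding: 1350931.7 / 33.5 → 40326.3 s.
Layer count = ceil(248 / 0.23) = 1079.
Non-print overhead = 1079 × 1.6, so 1726.4 s.
Total = 40326.3 + 1726.4 = 42052.7 s = 11.68 hours.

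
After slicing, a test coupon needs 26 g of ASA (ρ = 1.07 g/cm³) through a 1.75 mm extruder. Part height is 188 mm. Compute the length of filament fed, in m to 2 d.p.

10.10 m

Extruded volume: 26/1.07 = 24.2991 cm³ (24299.1 mm³).
Filament cross-section = π × (1.75/2)² = 2.4053 mm².
L = V/A = 24299.1/2.4053 = 10102.32 mm → 10.10 m.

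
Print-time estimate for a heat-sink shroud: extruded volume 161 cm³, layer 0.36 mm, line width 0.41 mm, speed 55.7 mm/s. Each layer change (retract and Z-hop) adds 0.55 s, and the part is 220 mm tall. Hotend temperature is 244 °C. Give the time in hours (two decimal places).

Extrusion cross-section: 0.36 × 0.41 → 0.1476 mm².
Total extruded path = 161000/0.1476 = 1090785.9 mm.
Print-move time = 1090785.9 / 55.7, so 19583.2 s.
Layer count = ceil(220 / 0.36) = 612.
Z-hop total = 612 × 0.55 = 336.6 s.
Total = 19583.2 + 336.6 = 19919.8 s = 5.53 hours.

5.53 hours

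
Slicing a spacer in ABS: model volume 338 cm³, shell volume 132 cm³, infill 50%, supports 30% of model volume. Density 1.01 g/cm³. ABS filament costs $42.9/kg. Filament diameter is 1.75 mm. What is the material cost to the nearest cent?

Infill region = 338 − 132 = 206 cm³.
Infill volume: 0.50 × 206 → 103 cm³.
Support: 0.30 × 338 → 101.4 cm³.
Total extruded = 132 + 103 + 101.4, so 336.4 cm³.
Mass = 336.4 × 1.01 = 339.764 g.
At $42.9/kg: 339.764/1000 × 42.9 = $14.58.

$14.58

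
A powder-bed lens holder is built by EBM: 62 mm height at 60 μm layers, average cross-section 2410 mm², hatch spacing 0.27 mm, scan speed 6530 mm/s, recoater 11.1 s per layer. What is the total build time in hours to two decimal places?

Layer count = ceil(62 / 0.06) = 1034.
Scan path per layer = 2410 / 0.27, so 8925.9 mm.
Beam time per layer: 8925.9 / 6530 → 1.3669 s.
Layer cycle: 1.3669 + 11.1 → 12.4669 s.
Total: 1034 × 12.4669 s = 12890.7746 s → 3.58 hours.

3.58 hours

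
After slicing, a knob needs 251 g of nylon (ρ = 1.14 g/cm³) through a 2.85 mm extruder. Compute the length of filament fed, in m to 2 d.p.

34.51 m

Extruded volume: 251/1.14 = 220.1754 cm³ (220175.4 mm³).
A = π r² = π × 1.425² = 6.3794 mm².
Length = 220175.4 / 6.3794 = 34513.5 mm = 34.51 m.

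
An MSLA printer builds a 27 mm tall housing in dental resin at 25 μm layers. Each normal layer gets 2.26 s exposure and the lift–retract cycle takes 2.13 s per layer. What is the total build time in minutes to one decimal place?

Layers = ⌈27/0.025⌉ = 1080.
Per-layer time = 2.26 + 2.13 = 4.39 s.
Total = 1080 × 4.39 = 4741.2 s = 79.0 minutes.

79.0 minutes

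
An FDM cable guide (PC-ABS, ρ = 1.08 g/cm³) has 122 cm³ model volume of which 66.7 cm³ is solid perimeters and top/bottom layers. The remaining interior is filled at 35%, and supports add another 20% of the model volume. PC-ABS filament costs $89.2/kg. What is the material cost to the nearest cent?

$10.64

Volume inside the shell = 122 − 66.7, so 55.3 cm³.
Deposited infill = 0.35 × 55.3 = 19.355 cm³.
Support = 0.20 × 122 = 24.4 cm³.
Total printed volume = 66.7 + 19.355 + 24.4, so 110.455 cm³.
Mass: 110.455 × 1.08 → 119.2914 g.
At $89.2/kg: 119.2914/1000 × 89.2 = $10.64.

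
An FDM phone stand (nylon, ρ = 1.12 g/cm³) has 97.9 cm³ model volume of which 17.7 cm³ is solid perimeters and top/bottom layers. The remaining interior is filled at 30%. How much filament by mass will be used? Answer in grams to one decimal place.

Volume inside the shell: 97.9 − 17.7 → 80.2 cm³.
Infill deposited = 0.30 × 80.2 = 24.06 cm³.
Deposited volume: 17.7 + 24.06 → 41.76 cm³.
Mass = 41.76 × 1.12 = 46.7712 g.

46.8 g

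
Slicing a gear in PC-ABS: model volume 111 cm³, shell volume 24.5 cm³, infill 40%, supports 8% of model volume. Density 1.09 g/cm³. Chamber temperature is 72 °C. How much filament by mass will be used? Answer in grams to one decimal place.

Volume inside the shell = 111 − 24.5, so 86.5 cm³.
Deposited infill: 0.40 × 86.5 → 34.6 cm³.
Support = 0.08 × 111, so 8.88 cm³.
Total extruded = 24.5 + 34.6 + 8.88 = 67.98 cm³.
Mass: 67.98 × 1.09 → 74.0982 g.

74.1 g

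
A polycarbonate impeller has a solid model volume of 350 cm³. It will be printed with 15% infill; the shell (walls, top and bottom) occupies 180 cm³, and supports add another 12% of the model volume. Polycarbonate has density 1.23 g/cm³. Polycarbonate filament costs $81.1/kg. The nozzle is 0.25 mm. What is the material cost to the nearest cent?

Volume inside the shell = 350 − 180 = 170 cm³.
Infill volume = 0.15 × 170, so 25.5 cm³.
Support = 0.12 × 350, so 42 cm³.
Deposited volume = 180 + 25.5 + 42, so 247.5 cm³.
Mass = 247.5 × 1.23 = 304.425 g.
Cost = 304.425 g / 1000 × $81.1/kg = $24.69.

$24.69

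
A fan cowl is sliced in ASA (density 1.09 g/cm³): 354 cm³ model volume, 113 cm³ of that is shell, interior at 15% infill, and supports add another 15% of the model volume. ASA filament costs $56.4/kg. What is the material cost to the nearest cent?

$12.43

Volume inside the shell = 354 − 113 = 241 cm³.
Deposited infill = 0.15 × 241, so 36.15 cm³.
Support = 0.15 × 354 = 53.1 cm³.
Total extruded: 113 + 36.15 + 53.1 → 202.25 cm³.
Mass = 202.25 × 1.09, so 220.4525 g.
At $56.4/kg: 220.4525/1000 × 56.4 = $12.43.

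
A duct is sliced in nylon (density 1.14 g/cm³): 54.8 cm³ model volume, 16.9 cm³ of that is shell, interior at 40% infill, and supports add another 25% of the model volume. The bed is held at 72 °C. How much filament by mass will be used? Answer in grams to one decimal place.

52.2 g

Infill region: 54.8 − 16.9 → 37.9 cm³.
Infill volume = 0.40 × 37.9 = 15.16 cm³.
Support = 0.25 × 54.8 = 13.7 cm³.
Total printed volume: 16.9 + 15.16 + 13.7 → 45.76 cm³.
Mass: 45.76 × 1.14 → 52.1664 g.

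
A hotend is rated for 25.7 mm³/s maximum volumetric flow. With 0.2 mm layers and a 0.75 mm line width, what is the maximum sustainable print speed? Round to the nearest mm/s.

171 mm/s

Extrusion cross-section = 0.2 × 0.75 = 0.15 mm².
v_max = Q/A = 25.7/0.15 = 171.33 mm/s → 171 mm/s.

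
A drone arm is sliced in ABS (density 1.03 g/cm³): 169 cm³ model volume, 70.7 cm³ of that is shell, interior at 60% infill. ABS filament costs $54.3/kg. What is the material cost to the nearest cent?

$7.25

Volume inside the shell: 169 − 70.7 → 98.3 cm³.
Infill deposited = 0.60 × 98.3, so 58.98 cm³.
Total printed volume: 70.7 + 58.98 → 129.68 cm³.
Mass = 129.68 × 1.03 = 133.5704 g.
Cost = 133.5704 g / 1000 × $54.3/kg = $7.25.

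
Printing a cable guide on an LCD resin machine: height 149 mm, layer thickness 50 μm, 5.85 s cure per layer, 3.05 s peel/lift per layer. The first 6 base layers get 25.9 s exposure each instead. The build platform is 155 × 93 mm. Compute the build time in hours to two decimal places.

Number of layers: 149 / 0.05 → 2980 (rounded up).
Bottom layers = 6 × (25.9 + 3.05) = 173.7 s.
Remaining layers: 2974 × (5.85 + 3.05) → 26468.6 s.
Total = 173.7 + 26468.6 = 26642.3 s = 7.40 hours.

7.40 hours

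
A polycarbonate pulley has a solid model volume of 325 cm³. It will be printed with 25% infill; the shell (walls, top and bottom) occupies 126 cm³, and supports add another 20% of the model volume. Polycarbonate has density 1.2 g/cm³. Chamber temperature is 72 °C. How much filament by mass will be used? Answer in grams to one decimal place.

288.9 g

Infill region: 325 − 126 → 199 cm³.
Infill deposited = 0.25 × 199, so 49.75 cm³.
Support = 0.20 × 325, so 65 cm³.
Total extruded = 126 + 49.75 + 65 = 240.75 cm³.
Mass = 240.75 × 1.2, so 288.9 g.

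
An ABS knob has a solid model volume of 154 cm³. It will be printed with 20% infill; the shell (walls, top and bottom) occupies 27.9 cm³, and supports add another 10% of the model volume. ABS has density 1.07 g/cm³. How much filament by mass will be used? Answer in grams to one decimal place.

Volume inside the shell: 154 − 27.9 → 126.1 cm³.
Deposited infill = 0.20 × 126.1, so 25.22 cm³.
Support = 0.10 × 154, so 15.4 cm³.
Deposited volume = 27.9 + 25.22 + 15.4 = 68.52 cm³.
Mass = 68.52 × 1.07 = 73.3164 g.

73.3 g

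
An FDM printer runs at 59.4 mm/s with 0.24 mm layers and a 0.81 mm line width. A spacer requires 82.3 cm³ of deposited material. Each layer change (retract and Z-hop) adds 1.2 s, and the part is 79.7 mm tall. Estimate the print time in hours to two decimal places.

Extrusion cross-section = 0.24 × 0.81 = 0.1944 mm².
Total extruded path = 82300/0.1944 = 423353.9 mm.
Print-move time = 423353.9 / 59.4 = 7127.2 s.
Number of layers: 79.7 / 0.24 → 333 (rounded up).
Non-print overhead = 333 × 1.2, so 399.6 s.
Total = 7127.2 + 399.6 = 7526.8 s = 2.09 hours.

2.09 hours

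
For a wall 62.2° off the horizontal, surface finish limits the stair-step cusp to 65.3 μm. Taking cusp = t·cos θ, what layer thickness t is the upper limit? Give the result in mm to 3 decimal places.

0.140 mm

t = h_c / cos θ = 0.0653 / 0.4664 = 0.140 mm.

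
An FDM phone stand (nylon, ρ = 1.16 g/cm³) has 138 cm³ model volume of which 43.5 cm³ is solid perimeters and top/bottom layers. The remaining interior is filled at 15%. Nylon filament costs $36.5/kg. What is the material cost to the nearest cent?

Volume inside the shell: 138 − 43.5 → 94.5 cm³.
Infill deposited: 0.15 × 94.5 → 14.175 cm³.
Total printed volume = 43.5 + 14.175 = 57.675 cm³.
Mass = 57.675 × 1.16 = 66.903 g.
At $36.5/kg: 66.903/1000 × 36.5 = $2.44.

$2.44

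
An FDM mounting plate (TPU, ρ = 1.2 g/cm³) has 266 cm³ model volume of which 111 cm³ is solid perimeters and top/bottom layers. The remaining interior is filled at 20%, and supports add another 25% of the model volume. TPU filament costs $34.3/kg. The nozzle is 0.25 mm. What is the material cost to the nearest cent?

Volume inside the shell = 266 − 111, so 155 cm³.
Infill volume = 0.20 × 155, so 31 cm³.
Support: 0.25 × 266 → 66.5 cm³.
Total extruded = 111 + 31 + 66.5, so 208.5 cm³.
Mass: 208.5 × 1.2 → 250.2 g.
At $34.3/kg: 250.2/1000 × 34.3 = $8.58.

$8.58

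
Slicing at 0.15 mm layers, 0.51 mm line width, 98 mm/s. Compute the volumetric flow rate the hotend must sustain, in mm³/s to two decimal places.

Bead cross-section = 0.15 × 0.51, so 0.0765 mm².
Volumetric flow = 98 × 0.0765 = 7.50 mm³/s.

7.50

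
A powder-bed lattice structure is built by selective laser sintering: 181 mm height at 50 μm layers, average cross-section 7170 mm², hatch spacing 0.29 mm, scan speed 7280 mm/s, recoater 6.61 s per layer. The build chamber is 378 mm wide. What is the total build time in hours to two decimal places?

Layers = ⌈181/0.05⌉ = 3620.
Per-layer scan distance = 7170 / 0.29 = 24724.1 mm.
Scan time per layer: 24724.1 / 7280 → 3.3962 s.
Time per layer: 3.3962 + 6.61 → 10.0062 s.
Build time = 3620 × 10.0062 = 36222.444 s = 10.06 hours.

10.06 hours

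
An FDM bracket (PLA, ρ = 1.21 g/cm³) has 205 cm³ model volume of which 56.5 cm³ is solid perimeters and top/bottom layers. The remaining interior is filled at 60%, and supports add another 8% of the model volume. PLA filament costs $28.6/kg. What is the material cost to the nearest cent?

$5.61

Infill region = 205 − 56.5, so 148.5 cm³.
Deposited infill = 0.60 × 148.5 = 89.1 cm³.
Support = 0.08 × 205 = 16.4 cm³.
Total printed volume = 56.5 + 89.1 + 16.4 = 162 cm³.
Mass: 162 × 1.21 → 196.02 g.
At $28.6/kg: 196.02/1000 × 28.6 = $5.61.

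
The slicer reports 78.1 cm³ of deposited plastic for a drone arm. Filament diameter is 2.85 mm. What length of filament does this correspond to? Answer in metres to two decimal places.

12.24 m

Cross-section of 2.85 mm filament: π·(2.85/2)² = 6.3794 mm².
Length = 78.1 cm³ / 6.3794 mm² = 78100 / 6.3794 = 12242.53 mm = 12.24 m.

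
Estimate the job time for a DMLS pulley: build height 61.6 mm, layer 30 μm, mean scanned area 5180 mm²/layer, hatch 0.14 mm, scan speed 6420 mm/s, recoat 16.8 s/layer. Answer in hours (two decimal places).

Layers = ⌈61.6/0.03⌉ = 2054.
Hatch length per layer = 5180 / 0.14, so 37000 mm.
Scan time per layer = 37000 / 6420, so 5.7632 s.
Time per layer = 5.7632 + 16.8 = 22.5632 s.
Build time = 2054 × 22.5632 = 46344.8128 s = 12.87 hours.

12.87 hours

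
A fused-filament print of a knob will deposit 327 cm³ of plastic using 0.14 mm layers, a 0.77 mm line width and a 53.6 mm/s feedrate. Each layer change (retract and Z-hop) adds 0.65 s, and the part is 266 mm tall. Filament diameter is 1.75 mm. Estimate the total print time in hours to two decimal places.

Line area = 0.14 × 0.77, so 0.1078 mm².
Total extruded path = 327000/0.1078 = 3033395.2 mm.
Print-move time: 3033395.2 / 53.6 → 56593.2 s.
Layer count = ceil(266 / 0.14) = 1900.
Non-print overhead = 1900 × 0.65 = 1235 s.
Altogether 56593.2 + 1235 = 57828.2 s, i.e. 16.06 hours.

16.06 hours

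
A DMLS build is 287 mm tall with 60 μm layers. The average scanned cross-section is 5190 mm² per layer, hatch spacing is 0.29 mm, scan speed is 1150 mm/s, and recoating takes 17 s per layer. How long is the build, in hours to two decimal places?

43.27 hours

Layers = ⌈287/0.06⌉ = 4784.
Scan path per layer = 5190 / 0.29 = 17896.6 mm.
Scan time per layer = 17896.6 / 1150 = 15.5623 s.
Layer cycle = 15.5623 + 17, so 32.5623 s.
4784 layers × 32.5623 s/layer = 155778.0432 s, i.e. 43.27 hours.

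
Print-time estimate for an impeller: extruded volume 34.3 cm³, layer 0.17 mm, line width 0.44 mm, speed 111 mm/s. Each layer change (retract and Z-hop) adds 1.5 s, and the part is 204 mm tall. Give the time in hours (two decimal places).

Extrusion cross-section = 0.17 × 0.44 = 0.0748 mm².
Toolpath length = 34.3 cm³ / 0.0748 mm² = 34300 / 0.0748 = 458556.1 mm.
Extrusion time: 458556.1 / 111 → 4131.1 s.
Layer count = ceil(204 / 0.17) = 1200.
Z-hop total: 1200 × 1.5 → 1800 s.
Total = 4131.1 + 1800 = 5931.1 s = 1.65 hours.

1.65 hours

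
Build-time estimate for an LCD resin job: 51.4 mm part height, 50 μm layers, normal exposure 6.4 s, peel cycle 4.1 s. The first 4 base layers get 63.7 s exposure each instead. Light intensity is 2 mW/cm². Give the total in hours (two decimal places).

3.06 hours

Number of layers: 51.4 / 0.05 → 1028 (rounded up).
Burn-in layers = 4 × (63.7 + 4.1) = 271.2 s.
Remaining layers: 1024 × (6.4 + 4.1) → 10752 s.
Total = 271.2 + 10752 = 11023.2 s = 3.06 hours.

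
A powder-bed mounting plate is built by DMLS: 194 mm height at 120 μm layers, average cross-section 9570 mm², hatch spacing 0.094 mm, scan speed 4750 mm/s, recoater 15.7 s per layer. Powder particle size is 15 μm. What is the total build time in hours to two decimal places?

16.68 hours

Number of layers: 194 / 0.12 → 1617 (rounded up).
Scan path per layer = 9570 / 0.094, so 101808.5 mm.
Laser time per layer = 101808.5 / 4750 = 21.4334 s.
Layer cycle = 21.4334 + 15.7 = 37.1334 s.
Build time = 1617 × 37.1334 = 60044.7078 s = 16.68 hours.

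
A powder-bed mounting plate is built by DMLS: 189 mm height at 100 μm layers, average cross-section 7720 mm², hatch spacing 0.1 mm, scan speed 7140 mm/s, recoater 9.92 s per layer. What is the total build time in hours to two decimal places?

10.88 hours

Number of layers: 189 / 0.1 → 1890 (rounded up).
Hatch length per layer = 7720 / 0.1 = 77200 mm.
Per-layer scan time = 77200 / 7140 = 10.8123 s.
Time per layer = 10.8123 + 9.92, so 20.7323 s.
1890 layers × 20.7323 s/layer = 39184.047 s, i.e. 10.88 hours.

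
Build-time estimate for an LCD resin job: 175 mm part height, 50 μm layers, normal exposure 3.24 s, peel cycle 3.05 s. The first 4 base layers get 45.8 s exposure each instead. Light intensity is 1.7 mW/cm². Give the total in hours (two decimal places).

6.16 hours

Layers = ⌈175/0.05⌉ = 3500.
Base layers = 4 × (45.8 + 3.05) = 195.4 s.
Remaining layers = 3496 × (3.24 + 3.05), so 21989.84 s.
Sum: 195.4 + 21989.84 = 22185.24 s → 6.16 hours.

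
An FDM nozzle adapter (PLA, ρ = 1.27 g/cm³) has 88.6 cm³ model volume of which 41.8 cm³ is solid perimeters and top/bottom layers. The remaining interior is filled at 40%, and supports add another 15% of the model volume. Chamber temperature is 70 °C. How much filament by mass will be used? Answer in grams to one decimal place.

93.7 g

Infill region = 88.6 − 41.8, so 46.8 cm³.
Infill deposited = 0.40 × 46.8 = 18.72 cm³.
Support: 0.15 × 88.6 → 13.29 cm³.
Total printed volume: 41.8 + 18.72 + 13.29 → 73.81 cm³.
Mass = 73.81 × 1.27, so 93.7387 g.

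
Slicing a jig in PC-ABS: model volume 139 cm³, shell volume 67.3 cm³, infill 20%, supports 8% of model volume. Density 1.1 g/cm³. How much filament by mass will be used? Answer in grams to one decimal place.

Infill region = 139 − 67.3 = 71.7 cm³.
Infill volume = 0.20 × 71.7, so 14.34 cm³.
Support = 0.08 × 139, so 11.12 cm³.
Total extruded: 67.3 + 14.34 + 11.12 → 92.76 cm³.
Mass = 92.76 × 1.1 = 102.036 g.

102.0 g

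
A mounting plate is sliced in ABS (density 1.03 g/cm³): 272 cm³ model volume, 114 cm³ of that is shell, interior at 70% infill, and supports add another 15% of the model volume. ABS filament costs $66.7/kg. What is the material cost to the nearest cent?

Volume inside the shell: 272 − 114 → 158 cm³.
Infill deposited: 0.70 × 158 → 110.6 cm³.
Support = 0.15 × 272 = 40.8 cm³.
Total printed volume = 114 + 110.6 + 40.8 = 265.4 cm³.
Mass: 265.4 × 1.03 → 273.362 g.
At $66.7/kg: 273.362/1000 × 66.7 = $18.23.

$18.23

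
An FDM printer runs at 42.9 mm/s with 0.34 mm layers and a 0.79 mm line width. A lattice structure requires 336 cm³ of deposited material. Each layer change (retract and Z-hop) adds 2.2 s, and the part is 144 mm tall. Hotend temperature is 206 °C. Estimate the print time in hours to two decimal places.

8.36 hours

Bead cross-section = 0.34 × 0.79, so 0.2686 mm².
Path length: 336000 mm³ / 0.2686 mm² → 1250930.8 mm.
Print-move time = 1250930.8 / 42.9 = 29159.2 s.
Layers = ⌈144/0.34⌉ = 424.
Z-hop total: 424 × 2.2 → 932.8 s.
Altogether 29159.2 + 932.8 = 30092 s, i.e. 8.36 hours.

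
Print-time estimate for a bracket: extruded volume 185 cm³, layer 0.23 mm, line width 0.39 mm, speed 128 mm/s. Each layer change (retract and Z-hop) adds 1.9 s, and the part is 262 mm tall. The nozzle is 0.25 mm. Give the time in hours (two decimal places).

5.08 hours

Bead cross-section = 0.23 × 0.39 = 0.0897 mm².
Toolpath length = 185 cm³ / 0.0897 mm² = 185000 / 0.0897 = 2062430.3 mm.
Extrusion time: 2062430.3 / 128 → 16112.7 s.
Layers = ⌈262/0.23⌉ = 1140.
Z-hop total = 1140 × 1.9, so 2166 s.
Total = 16112.7 + 2166 = 18278.7 s = 5.08 hours.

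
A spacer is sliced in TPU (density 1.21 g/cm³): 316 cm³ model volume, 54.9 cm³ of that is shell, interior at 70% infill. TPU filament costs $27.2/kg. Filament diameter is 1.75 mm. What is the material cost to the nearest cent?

Infill region: 316 − 54.9 → 261.1 cm³.
Infill volume = 0.70 × 261.1 = 182.77 cm³.
Total printed volume = 54.9 + 182.77 = 237.67 cm³.
Mass: 237.67 × 1.21 → 287.5807 g.
At $27.2/kg: 287.5807/1000 × 27.2 = $7.82.

$7.82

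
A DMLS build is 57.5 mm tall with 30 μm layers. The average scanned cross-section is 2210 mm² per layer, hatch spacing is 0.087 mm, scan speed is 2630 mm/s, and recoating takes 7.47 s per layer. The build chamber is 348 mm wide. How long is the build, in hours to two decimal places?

Layer count = ceil(57.5 / 0.03) = 1917.
Scan path per layer = 2210 / 0.087 = 25402.3 mm.
Scan time per layer = 25402.3 / 2630 = 9.6587 s.
Layer cycle: 9.6587 + 7.47 → 17.1287 s.
1917 layers × 17.1287 s/layer = 32835.7179 s, i.e. 9.12 hours.

9.12 hours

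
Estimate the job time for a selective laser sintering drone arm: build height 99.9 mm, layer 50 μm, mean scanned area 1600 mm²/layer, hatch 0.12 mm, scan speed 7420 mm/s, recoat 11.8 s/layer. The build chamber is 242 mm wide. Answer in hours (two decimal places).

Number of layers: 99.9 / 0.05 → 1998 (rounded up).
Scan path per layer = 1600 / 0.12 = 13333.3 mm.
Scan time per layer: 13333.3 / 7420 → 1.7969 s.
Per-layer time = 1.7969 + 11.8 = 13.5969 s.
Build time = 1998 × 13.5969 = 27166.6062 s = 7.55 hours.

7.55 hours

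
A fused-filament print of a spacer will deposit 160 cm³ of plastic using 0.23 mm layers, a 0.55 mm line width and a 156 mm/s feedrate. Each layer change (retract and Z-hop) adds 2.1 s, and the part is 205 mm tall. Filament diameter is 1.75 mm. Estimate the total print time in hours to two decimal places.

2.77 hours

Bead cross-section: 0.23 × 0.55 → 0.1265 mm².
Path length: 160000 mm³ / 0.1265 mm² → 1264822.1 mm.
Print-move time = 1264822.1 / 156 = 8107.8 s.
Layer count = ceil(205 / 0.23) = 892.
Z-hop total = 892 × 2.1, so 1873.2 s.
Altogether 8107.8 + 1873.2 = 9981 s, i.e. 2.77 hours.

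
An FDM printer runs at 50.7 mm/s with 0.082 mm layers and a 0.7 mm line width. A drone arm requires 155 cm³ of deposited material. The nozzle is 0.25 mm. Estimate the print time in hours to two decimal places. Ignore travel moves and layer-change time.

Bead cross-section: 0.082 × 0.7 → 0.0574 mm².
Path length: 155000 mm³ / 0.0574 mm² → 2700348.4 mm.
Print-move time = 2700348.4 / 50.7 = 53261.3 s.
That's 53261.3 s → 14.79 hours.

14.79 hours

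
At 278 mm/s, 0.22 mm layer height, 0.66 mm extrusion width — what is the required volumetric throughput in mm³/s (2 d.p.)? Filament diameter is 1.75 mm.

Bead cross-section = 0.22 × 0.66 = 0.1452 mm².
Q = v·A = 278 × 0.1452 = 40.37 mm³/s.

40.37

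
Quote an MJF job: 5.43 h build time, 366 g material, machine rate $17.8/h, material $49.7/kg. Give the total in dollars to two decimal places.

Machine cost: 17.8 × 5.43 → $96.654.
Material charge = 49.7 × 366/1000 = $18.1902.
Job cost: 96.654 + 18.1902 = 114.8442 ≈ $114.84.

$114.84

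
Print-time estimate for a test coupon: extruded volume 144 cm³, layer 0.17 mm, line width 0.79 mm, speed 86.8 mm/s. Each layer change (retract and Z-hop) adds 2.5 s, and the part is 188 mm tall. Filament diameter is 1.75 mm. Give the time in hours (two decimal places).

4.20 hours

Bead cross-section = 0.17 × 0.79 = 0.1343 mm².
Path length: 144000 mm³ / 0.1343 mm² → 1072226.4 mm.
Extrusion time = 1072226.4 / 86.8 = 12352.8 s.
Layer count = ceil(188 / 0.17) = 1106.
Layer-change overhead = 1106 × 2.5, so 2765 s.
Total = 12352.8 + 2765 = 15117.8 s = 4.20 hours.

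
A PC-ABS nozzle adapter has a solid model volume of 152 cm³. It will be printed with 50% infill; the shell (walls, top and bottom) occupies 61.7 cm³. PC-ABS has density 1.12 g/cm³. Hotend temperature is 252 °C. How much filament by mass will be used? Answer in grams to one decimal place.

119.7 g

Interior volume = 152 − 61.7 = 90.3 cm³.
Infill volume = 0.50 × 90.3, so 45.15 cm³.
Deposited volume = 61.7 + 45.15 = 106.85 cm³.
Mass = 106.85 × 1.12, so 119.672 g.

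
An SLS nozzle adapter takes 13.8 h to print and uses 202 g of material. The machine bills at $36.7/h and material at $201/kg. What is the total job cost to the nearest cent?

Machine cost = 36.7 × 13.8, so $506.46.
Feedstock cost: 201 × 202/1000 → $40.602.
Total = 506.46 + 40.602 = 547.062 ≈ $547.06.

$547.06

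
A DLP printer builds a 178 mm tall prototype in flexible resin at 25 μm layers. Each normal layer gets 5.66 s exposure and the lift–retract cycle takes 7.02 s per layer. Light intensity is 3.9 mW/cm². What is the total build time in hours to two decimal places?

Layers = ⌈178/0.025⌉ = 7120.
Per-layer time: 5.66 + 7.02 → 12.68 s.
Build time: 7120 × 12.68 s = 90281.6 s, i.e. 25.08 hours.

25.08 hours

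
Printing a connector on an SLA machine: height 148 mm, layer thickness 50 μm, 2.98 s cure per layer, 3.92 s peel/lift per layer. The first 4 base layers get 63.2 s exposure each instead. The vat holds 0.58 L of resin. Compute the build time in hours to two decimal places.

5.74 hours

Layer count = ceil(148 / 0.05) = 2960.
Bottom layers = 4 × (63.2 + 3.92), so 268.48 s.
Remaining layers = 2956 × (2.98 + 3.92) = 20396.4 s.
Sum: 268.48 + 20396.4 = 20664.88 s → 5.74 hours.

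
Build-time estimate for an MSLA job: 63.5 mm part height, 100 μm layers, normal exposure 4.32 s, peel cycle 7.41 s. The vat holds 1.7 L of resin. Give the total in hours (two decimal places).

Number of layers: 63.5 / 0.1 → 635 (rounded up).
Per-layer time = 4.32 + 7.41, so 11.73 s.
Total = 635 × 11.73 = 7448.55 s = 2.07 hours.

2.07 hours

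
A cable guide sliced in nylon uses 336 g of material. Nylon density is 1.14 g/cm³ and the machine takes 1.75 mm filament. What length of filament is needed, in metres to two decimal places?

Extruded volume: 336/1.14 = 294.7368 cm³ (294736.8 mm³).
Cross-section of 1.75 mm filament: π·(1.75/2)² = 2.4053 mm².
Length = 294736.8 / 2.4053 = 122536.4 mm = 122.54 m.

122.54 m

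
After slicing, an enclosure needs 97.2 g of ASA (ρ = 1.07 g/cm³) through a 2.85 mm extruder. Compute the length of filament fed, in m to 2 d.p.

14.24 m

Extruded volume: 97.2/1.07 = 90.8411 cm³ (90841.1 mm³).
Cross-section of 2.85 mm filament: π·(2.85/2)² = 6.3794 mm².
L = V/A = 90841.1/6.3794 = 14239.76 mm → 14.24 m.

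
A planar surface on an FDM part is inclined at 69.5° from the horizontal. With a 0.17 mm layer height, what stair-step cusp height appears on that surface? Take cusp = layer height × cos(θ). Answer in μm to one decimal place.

59.5 μm

cos(69.5°) = 0.3502, so cusp = 0.17 × 0.3502 = 0.059534 mm → 59.5 μm.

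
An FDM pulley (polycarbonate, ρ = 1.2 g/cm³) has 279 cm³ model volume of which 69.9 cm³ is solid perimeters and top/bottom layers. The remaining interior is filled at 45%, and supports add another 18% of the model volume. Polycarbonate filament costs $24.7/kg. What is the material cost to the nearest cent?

$6.35

Interior volume: 279 − 69.9 → 209.1 cm³.
Infill volume = 0.45 × 209.1 = 94.095 cm³.
Support = 0.18 × 279 = 50.22 cm³.
Deposited volume: 69.9 + 94.095 + 50.22 → 214.215 cm³.
Mass: 214.215 × 1.2 → 257.058 g.
At $24.7/kg: 257.058/1000 × 24.7 = $6.35.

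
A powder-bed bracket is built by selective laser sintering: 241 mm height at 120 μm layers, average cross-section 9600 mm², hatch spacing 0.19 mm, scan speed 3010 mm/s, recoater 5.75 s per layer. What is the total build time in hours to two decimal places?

Number of layers: 241 / 0.12 → 2009 (rounded up).
Per-layer scan distance: 9600 / 0.19 → 50526.3 mm.
Scan time per layer = 50526.3 / 3010, so 16.7861 s.
Per-layer time: 16.7861 + 5.75 → 22.5361 s.
Total: 2009 × 22.5361 s = 45275.0249 s → 12.58 hours.

12.58 hours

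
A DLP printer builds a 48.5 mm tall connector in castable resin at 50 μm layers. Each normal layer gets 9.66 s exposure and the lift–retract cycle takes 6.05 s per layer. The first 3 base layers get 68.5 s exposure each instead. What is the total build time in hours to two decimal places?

Number of layers: 48.5 / 0.05 → 970 (rounded up).
Bottom layers = 3 × (68.5 + 6.05), so 223.65 s.
Normal layers = 967 × (9.66 + 6.05), so 15191.57 s.
Sum: 223.65 + 15191.57 = 15415.22 s → 4.28 hours.

4.28 hours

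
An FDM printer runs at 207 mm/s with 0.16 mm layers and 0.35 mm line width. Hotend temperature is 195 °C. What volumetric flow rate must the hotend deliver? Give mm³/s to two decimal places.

11.59

A = 0.16 × 0.35 = 0.056 mm².
Q = v·A = 207 × 0.056 = 11.59 mm³/s.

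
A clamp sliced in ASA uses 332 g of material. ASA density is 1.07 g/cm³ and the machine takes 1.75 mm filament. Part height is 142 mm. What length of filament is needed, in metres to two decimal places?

Extruded volume: 332/1.07 = 310.2804 cm³ (310280.4 mm³).
Filament cross-section = π × (1.75/2)² = 2.4053 mm².
Length = 310280.4 / 2.4053 = 128998.63 mm = 129.00 m.

129.00 m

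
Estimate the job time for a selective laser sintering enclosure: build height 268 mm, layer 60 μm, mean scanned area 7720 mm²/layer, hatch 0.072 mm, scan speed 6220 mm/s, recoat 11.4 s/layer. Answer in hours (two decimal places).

Layers = ⌈268/0.06⌉ = 4467.
Hatch length per layer = 7720 / 0.072 = 107222.2 mm.
Scan time per layer = 107222.2 / 6220, so 17.2383 s.
Layer cycle = 17.2383 + 11.4, so 28.6383 s.
Total: 4467 × 28.6383 s = 127927.2861 s → 35.54 hours.

35.54 hours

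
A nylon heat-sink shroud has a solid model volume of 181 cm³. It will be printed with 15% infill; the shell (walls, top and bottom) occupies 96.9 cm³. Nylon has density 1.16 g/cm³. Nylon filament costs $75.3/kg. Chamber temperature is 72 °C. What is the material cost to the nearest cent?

Interior volume: 181 − 96.9 → 84.1 cm³.
Infill volume: 0.15 × 84.1 → 12.615 cm³.
Total printed volume = 96.9 + 12.615 = 109.515 cm³.
Mass = 109.515 × 1.16 = 127.0374 g.
Cost = 127.0374 g / 1000 × $75.3/kg = $9.57.

$9.57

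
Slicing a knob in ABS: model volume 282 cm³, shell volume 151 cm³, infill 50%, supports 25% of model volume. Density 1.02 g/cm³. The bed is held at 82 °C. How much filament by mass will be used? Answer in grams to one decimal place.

Infill region = 282 − 151, so 131 cm³.
Infill deposited: 0.50 × 131 → 65.5 cm³.
Support = 0.25 × 282, so 70.5 cm³.
Total extruded = 151 + 65.5 + 70.5, so 287 cm³.
Mass = 287 × 1.02 = 292.74 g.

292.7 g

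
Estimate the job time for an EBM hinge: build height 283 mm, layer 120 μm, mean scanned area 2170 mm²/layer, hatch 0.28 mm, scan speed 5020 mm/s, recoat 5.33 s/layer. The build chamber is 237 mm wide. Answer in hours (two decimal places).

4.50 hours

Number of layers: 283 / 0.12 → 2359 (rounded up).
Scan path per layer = 2170 / 0.28 = 7750 mm.
Scan time per layer: 7750 / 5020 → 1.5438 s.
Time per layer = 1.5438 + 5.33 = 6.8738 s.
Build time = 2359 × 6.8738 = 16215.2942 s = 4.50 hours.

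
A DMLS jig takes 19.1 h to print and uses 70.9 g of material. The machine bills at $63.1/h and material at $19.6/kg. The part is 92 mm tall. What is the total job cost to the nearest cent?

Machine cost = 63.1 × 19.1, so $1205.21.
Feedstock cost: 19.6 × 70.9/1000 → $1.38964.
Job cost: 1205.21 + 1.38964 = 1206.59964 ≈ $1206.60.

$1206.60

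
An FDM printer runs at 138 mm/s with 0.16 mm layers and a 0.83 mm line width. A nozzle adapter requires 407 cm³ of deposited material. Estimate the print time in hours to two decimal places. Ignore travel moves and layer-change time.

6.17 hours

Extrusion cross-section = 0.16 × 0.83 = 0.1328 mm².
Total extruded path = 407000/0.1328 = 3064759 mm.
Extrusion time = 3064759 / 138 = 22208.4 s.
That's 22208.4 s → 6.17 hours.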